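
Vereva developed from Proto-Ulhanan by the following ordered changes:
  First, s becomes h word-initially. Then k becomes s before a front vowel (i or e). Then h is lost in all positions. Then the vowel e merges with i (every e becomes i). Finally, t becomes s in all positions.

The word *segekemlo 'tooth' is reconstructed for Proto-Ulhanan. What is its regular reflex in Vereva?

igisimlo

Vereva: *segekemlo > hegekemlo > hegesemlo > egesemlo > igisimlo  (by debuccalisation, palatalisation, h-loss, vowel merger)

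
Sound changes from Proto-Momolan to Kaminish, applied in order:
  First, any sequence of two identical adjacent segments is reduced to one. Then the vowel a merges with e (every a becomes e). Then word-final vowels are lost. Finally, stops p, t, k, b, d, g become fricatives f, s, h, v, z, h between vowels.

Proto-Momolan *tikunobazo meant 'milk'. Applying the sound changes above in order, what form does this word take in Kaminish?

Kaminish: *tikunobazo > tikunobezo > tikunobez > tihunovez  (by vowel merger, apocope, intervocalic lenition)

tihunovez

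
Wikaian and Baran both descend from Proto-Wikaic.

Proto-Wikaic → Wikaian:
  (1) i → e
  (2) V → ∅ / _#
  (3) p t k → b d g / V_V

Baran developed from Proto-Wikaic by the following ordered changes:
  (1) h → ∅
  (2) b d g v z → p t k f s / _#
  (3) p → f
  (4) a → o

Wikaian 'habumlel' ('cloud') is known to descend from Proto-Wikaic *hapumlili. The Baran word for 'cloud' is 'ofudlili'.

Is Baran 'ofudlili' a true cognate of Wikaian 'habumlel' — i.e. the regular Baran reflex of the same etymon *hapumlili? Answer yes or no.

no

Derive the expected Baran reflex of *hapumlili:
Baran: *hapumlili
  hapumlili → apumlili   [h-loss]
  apumlili (rule 2 does not apply)
  apumlili → afumlili   [unconditioned shift]
  afumlili → ofumlili   [vowel merger]
  giving Baran ofumlili.
The regular Baran reflex would be 'ofumlili', but the attested form is 'ofudlili'. The correspondence is irregular, so they are not cognates (the Baran form has a different source).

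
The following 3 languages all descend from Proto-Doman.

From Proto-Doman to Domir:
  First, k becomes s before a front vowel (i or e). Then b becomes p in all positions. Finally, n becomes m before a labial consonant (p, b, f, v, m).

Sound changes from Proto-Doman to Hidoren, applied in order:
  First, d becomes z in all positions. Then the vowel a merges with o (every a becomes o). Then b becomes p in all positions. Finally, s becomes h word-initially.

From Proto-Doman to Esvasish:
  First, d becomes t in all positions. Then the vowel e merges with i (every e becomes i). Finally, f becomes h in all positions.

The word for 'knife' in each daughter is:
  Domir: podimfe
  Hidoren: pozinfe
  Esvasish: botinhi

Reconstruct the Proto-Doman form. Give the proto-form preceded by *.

*bodinfe

Position 3: Domir has d, Hidoren has z, Esvasish has t. Domir preserves d here (none of its changes turn any other segment into d), so the proto-segment is *d.
Position 6: Domir has f, Hidoren has f, Esvasish has h. Domir preserves f here (none of its changes turn any other segment into f), so the proto-segment is *f.
Position 7: Domir has e, Hidoren has e, Esvasish has i. Domir preserves e here (none of its changes turn any other segment into e), so the proto-segment is *e.
Verify the candidate proto-form against each daughter:
Domir: *bodinfe
  bodinfe (rule 1 does not apply)
  bodinfe → podinfe   [unconditioned shift]
  podinfe → podimfe   [nasal place assimilation]
  giving Domir podimfe.
Hidoren: start from *bodinfe.
  rule 1 (unconditioned shift): bodinfe → bozinfe
  rule 2: no change — bozinfe
  rule 3 (unconditioned shift): bozinfe → pozinfe
  rule 4: no change — pozinfe
  ⇒ Hidoren pozinfe
Esvasish: *bodinfe > botinfe > botinfi > botinhi  (by unconditioned shift, vowel merger, unconditioned shift)
*bodinfe is the unique common source.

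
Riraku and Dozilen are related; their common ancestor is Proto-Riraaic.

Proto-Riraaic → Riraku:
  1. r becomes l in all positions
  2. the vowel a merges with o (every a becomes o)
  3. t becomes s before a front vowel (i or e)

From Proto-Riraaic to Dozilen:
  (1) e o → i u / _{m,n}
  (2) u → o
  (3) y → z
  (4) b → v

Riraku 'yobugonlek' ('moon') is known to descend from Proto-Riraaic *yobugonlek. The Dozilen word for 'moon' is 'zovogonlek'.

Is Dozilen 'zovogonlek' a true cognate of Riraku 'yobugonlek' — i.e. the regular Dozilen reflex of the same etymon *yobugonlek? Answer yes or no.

Derive the expected Dozilen reflex of *yobugonlek:
Dozilen: start from *yobugonlek.
  rule 1 (pre-nasal raising): yobugonlek → yobugunlek
  rule 2 (vowel merger): yobugunlek → yobogonlek
  rule 3 (unconditioned shift): yobogonlek → zobogonlek
  rule 4 (unconditioned shift): zobogonlek → zovogonlek
  ⇒ Dozilen zovogonlek
Dozilen 'zovogonlek' matches the regular reflex exactly, so the pair is cognate.

yes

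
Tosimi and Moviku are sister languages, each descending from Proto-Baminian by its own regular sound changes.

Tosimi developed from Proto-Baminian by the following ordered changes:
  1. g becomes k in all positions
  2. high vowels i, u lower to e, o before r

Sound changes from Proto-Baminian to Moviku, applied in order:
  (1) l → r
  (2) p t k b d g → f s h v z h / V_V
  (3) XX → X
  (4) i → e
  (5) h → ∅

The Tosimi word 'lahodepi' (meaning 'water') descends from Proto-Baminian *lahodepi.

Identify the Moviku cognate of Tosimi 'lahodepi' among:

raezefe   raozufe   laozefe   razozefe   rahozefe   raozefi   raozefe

raozefe

Moviku: *lahodepi
  lahodepi → rahodepi   [unconditioned shift]
  rahodepi → rahozefi   [intervocalic lenition]
  rahozefi (rule 3 does not apply)
  rahozefi → rahozefe   [vowel merger]
  rahozefe → raozefe   [h-loss]
  giving Moviku raozefe.
Among the options, 'raozefe' alone shows every Moviku change applied in order.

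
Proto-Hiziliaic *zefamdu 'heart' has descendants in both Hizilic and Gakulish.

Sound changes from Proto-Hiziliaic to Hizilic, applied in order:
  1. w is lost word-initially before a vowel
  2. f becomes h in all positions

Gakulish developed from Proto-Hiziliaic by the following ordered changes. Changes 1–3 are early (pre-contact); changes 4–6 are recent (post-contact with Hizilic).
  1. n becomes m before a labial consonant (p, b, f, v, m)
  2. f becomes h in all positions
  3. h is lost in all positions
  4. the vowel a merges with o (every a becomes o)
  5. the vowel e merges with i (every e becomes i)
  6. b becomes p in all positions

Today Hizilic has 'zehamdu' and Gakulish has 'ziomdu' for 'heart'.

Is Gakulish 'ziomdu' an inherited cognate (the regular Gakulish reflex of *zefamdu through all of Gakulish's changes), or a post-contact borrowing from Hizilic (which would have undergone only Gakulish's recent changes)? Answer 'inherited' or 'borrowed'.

inherited

If inherited, *zefamdu would pass through all of Gakulish's changes:
Gakulish: *zefamdu > zehamdu > zeamdu > zeomdu > ziomdu  (by unconditioned shift, h-loss, vowel merger, vowel merger)
If borrowed from Hizilic 'zehamdu' after the early changes, it would undergo only the recent ones:
  rule 4 (vowel merger): zehamdu → zehomdu
  rule 5 (vowel merger): zehomdu → zihomdu
  rule 6 (unconditioned shift): no change (zihomdu)
  ⇒ as a loan: zihomdu
Gakulish 'ziomdu' matches the inherited outcome exactly, so it is an inherited cognate, not a loan.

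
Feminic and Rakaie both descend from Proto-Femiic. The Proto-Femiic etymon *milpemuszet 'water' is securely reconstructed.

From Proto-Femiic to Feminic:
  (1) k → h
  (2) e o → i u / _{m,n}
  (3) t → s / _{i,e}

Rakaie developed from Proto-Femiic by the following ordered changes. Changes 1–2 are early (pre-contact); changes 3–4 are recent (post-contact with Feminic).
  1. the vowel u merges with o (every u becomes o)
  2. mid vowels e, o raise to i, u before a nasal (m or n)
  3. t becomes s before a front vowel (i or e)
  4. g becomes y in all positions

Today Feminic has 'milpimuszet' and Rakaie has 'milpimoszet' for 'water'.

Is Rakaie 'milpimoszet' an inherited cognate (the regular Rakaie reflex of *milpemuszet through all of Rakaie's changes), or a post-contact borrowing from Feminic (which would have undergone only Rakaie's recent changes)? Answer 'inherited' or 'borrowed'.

If inherited, *milpemuszet would pass through all of Rakaie's changes:
Rakaie: start from *milpemuszet.
  rule 1 (vowel merger): milpemuszet → milpemoszet
  rule 2 (pre-nasal raising): milpemoszet → milpimoszet
  rule 3: no change — milpimoszet
  rule 4: no change — milpimoszet
  ⇒ Rakaie milpimoszet
If borrowed from Feminic 'milpimuszet' after the early changes, it would undergo only the recent ones:
  rule 3 (palatalisation): no change (milpimuszet)
  rule 4 (unconditioned shift): no change (milpimuszet)
  ⇒ as a loan: milpimuszet
Rakaie 'milpimoszet' matches the inherited outcome exactly, so it is an inherited cognate, not a loan.

inherited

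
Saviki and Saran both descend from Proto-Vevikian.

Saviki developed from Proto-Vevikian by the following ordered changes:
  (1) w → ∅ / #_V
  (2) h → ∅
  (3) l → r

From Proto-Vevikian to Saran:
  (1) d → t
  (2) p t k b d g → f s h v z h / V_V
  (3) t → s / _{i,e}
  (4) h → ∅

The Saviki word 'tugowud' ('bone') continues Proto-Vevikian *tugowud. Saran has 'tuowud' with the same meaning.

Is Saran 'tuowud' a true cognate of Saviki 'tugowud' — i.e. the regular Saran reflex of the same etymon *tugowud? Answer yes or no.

Derive the expected Saran reflex of *tugowud:
Saran: start from *tugowud.
  rule 1 (unconditioned shift): tugowud → tugowut
  rule 2 (intervocalic lenition): tugowut → tuhowut
  rule 3: no change — tuhowut
  rule 4 (h-loss): tuhowut → tuowut
  ⇒ Saran tuowut
The regular Saran reflex would be 'tuowut', but the attested form is 'tuowud'. The correspondence is irregular, so they are not cognates (the Saran form has a different source).

no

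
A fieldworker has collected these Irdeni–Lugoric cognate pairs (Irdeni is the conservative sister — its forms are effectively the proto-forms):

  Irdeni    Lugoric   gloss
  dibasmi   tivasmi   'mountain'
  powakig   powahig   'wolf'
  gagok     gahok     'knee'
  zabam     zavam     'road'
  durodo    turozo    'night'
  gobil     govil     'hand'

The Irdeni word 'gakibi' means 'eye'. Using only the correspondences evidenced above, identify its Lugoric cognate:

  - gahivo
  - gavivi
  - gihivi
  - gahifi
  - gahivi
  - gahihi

powakig ~ powahig — Irdeni k corresponds to Lugoric h between vowels (before a front vowel).
gobil ~ govil — Irdeni b corresponds to Lugoric v between vowels (before a front vowel).
Applying these to Irdeni 'gakibi':
  gakibi → gahibi   (k→h between vowels (before a front vowel))
  gahibi → gahivi   (b→v between vowels (before a front vowel))
So the Lugoric cognate is 'gahivi'.

gahivi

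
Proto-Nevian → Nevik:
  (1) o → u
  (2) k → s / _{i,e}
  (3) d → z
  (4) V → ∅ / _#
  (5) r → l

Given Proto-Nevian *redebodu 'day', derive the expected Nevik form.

Nevik: *redebodu > redebudu > rezebuzu > rezebuz > lezebuz  (by vowel merger, unconditioned shift, apocope, unconditioned shift)

lezebuz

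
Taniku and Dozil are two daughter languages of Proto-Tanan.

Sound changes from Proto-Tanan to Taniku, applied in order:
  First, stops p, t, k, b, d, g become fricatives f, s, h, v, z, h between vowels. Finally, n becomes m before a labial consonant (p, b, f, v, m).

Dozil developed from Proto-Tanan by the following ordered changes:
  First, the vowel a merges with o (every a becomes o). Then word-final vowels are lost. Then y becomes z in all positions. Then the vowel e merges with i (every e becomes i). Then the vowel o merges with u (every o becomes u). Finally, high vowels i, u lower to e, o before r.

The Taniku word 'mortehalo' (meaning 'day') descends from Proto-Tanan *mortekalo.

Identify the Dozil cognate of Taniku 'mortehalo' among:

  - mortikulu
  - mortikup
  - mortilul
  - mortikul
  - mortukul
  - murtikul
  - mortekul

mortikul

Dozil: *mortekalo
  mortekalo → mortekolo   [vowel merger]
  mortekolo → mortekol   [apocope]
  mortekol (rule 3 does not apply)
  mortekol → mortikol   [vowel merger]
  mortikol → murtikul   [vowel merger]
  murtikul → mortikul   [pre-rhotic lowering]
  giving Dozil mortikul.
Only 'mortikul' matches the regular Dozil development of *mortekalo.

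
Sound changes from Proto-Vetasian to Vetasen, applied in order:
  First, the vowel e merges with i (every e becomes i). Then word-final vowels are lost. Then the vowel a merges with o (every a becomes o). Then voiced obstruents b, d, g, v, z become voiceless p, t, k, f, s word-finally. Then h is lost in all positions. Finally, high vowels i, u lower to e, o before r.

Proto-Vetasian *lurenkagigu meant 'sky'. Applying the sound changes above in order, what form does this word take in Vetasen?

Vetasen: *lurenkagigu
  lurenkagigu → lurinkagigu   [vowel merger]
  lurinkagigu → lurinkagig   [apocope]
  lurinkagig → lurinkogig   [vowel merger]
  lurinkogig → lurinkogik   [final devoicing]
  lurinkogik (rule 5 does not apply)
  lurinkogik → lorinkogik   [pre-rhotic lowering]
  giving Vetasen lorinkogik.

lorinkogik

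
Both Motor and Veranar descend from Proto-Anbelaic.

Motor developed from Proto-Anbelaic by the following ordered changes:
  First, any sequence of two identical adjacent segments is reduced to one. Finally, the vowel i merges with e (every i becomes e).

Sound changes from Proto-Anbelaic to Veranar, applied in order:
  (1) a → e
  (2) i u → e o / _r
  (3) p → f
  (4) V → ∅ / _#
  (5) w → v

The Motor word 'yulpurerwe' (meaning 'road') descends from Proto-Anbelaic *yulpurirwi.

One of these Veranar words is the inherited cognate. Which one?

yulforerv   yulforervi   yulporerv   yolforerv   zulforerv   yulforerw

yulforerv

Veranar: start from *yulpurirwi.
  rule 1: no change — yulpurirwi
  rule 2 (pre-rhotic lowering): yulpurirwi → yulporerwi
  rule 3 (unconditioned shift): yulporerwi → yulforerwi
  rule 4 (apocope): yulforerwi → yulforerw
  rule 5 (unconditioned shift): yulforerw → yulforerv
  ⇒ Veranar yulforerv
Only 'yulforerv' matches the regular Veranar development of *yulpurirwi.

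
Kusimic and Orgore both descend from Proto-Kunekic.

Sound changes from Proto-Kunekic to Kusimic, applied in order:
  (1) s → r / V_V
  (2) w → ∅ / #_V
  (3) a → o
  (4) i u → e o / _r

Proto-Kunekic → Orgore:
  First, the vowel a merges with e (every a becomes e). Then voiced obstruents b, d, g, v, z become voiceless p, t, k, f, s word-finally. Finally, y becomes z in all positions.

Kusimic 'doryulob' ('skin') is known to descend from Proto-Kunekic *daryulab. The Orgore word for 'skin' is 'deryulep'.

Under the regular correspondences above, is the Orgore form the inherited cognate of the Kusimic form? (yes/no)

Derive the expected Orgore reflex of *daryulab:
Orgore: *daryulab
  daryulab → deryuleb   [vowel merger]
  deryuleb → deryulep   [final devoicing]
  deryulep → derzulep   [unconditioned shift]
  giving Orgore derzulep.
The regular Orgore reflex would be 'derzulep', but the attested form is 'deryulep'. The correspondence is irregular, so they are not cognates (the Orgore form has a different source).

no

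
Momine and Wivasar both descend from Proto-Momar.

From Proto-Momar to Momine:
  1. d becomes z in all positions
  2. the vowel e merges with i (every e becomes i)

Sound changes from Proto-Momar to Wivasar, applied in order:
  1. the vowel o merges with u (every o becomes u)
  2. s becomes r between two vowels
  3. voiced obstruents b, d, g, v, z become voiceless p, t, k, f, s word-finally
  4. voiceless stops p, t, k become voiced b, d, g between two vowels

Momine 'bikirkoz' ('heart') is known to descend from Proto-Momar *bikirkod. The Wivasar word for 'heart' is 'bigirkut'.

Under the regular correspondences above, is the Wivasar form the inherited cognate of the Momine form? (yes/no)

Derive the expected Wivasar reflex of *bikirkod:
Wivasar: *bikirkod > bikirkud > bikirkut > bigirkut  (by vowel merger, final devoicing, intervocalic voicing)
Wivasar 'bigirkut' matches the regular reflex exactly, so the pair is cognate.

yes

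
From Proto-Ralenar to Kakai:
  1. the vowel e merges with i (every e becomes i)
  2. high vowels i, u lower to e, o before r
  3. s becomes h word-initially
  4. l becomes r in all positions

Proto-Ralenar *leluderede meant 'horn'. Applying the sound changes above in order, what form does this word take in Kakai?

Kakai: start from *leluderede.
  rule 1 (vowel merger): leluderede → liludiridi
  rule 2 (pre-rhotic lowering): liludiridi → liluderidi
  rule 3: no change — liluderidi
  rule 4 (unconditioned shift): liluderidi → riruderidi
  ⇒ Kakai riruderidi

riruderidi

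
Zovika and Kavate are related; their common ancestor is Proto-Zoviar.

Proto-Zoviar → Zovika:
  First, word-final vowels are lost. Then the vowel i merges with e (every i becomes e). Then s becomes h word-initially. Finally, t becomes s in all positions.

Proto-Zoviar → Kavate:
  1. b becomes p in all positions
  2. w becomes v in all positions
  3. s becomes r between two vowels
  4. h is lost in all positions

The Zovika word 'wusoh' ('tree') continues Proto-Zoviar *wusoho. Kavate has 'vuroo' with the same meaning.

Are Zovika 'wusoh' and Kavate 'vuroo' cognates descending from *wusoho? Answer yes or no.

yes

Derive the expected Kavate reflex of *wusoho:
Kavate: start from *wusoho.
  rule 1: no change — wusoho
  rule 2 (unconditioned shift): wusoho → vusoho
  rule 3 (rhotacism): vusoho → vuroho
  rule 4 (h-loss): vuroho → vuroo
  ⇒ Kavate vuroo
Kavate 'vuroo' matches the regular reflex exactly, so the pair is cognate.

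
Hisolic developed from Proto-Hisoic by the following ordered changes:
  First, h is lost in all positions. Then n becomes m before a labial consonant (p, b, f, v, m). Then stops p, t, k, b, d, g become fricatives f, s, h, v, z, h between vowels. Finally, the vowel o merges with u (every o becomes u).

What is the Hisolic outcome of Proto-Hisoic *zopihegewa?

Hisolic: start from *zopihegewa.
  rule 1 (h-loss): zopihegewa → zopiegewa
  rule 2: no change — zopiegewa
  rule 3 (intervocalic lenition): zopiegewa → zofiehewa
  rule 4 (vowel merger): zofiehewa → zufiehewa
  ⇒ Hisolic zufiehewa

zufiehewa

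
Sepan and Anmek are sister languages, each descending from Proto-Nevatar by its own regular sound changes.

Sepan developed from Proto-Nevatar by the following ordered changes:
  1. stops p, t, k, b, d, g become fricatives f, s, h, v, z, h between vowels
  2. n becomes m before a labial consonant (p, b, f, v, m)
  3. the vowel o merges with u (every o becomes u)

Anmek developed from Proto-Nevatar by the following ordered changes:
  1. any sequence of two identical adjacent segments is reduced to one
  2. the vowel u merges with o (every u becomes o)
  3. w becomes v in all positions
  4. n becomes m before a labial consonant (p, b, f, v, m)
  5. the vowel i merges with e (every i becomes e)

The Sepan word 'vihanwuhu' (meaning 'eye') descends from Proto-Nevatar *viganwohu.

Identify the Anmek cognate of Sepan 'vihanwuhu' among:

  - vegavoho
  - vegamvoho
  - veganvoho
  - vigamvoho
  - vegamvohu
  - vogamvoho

Anmek: start from *viganwohu.
  rule 1: no change — viganwohu
  rule 2 (vowel merger): viganwohu → viganwoho
  rule 3 (unconditioned shift): viganwoho → viganvoho
  rule 4 (nasal place assimilation): viganvoho → vigamvoho
  rule 5 (vowel merger): vigamvoho → vegamvoho
  ⇒ Anmek vegamvoho
The other candidates each miss or misapply at least one Anmek change.

vegamvoho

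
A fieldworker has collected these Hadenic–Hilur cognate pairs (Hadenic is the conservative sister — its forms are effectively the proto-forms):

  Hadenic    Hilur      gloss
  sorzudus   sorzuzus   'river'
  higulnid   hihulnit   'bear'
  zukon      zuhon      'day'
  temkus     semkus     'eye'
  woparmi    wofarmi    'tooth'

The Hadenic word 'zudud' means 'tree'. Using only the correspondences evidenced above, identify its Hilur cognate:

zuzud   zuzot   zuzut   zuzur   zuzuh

sorzudus ~ sorzuzus — Hadenic d corresponds to Hilur z between vowels (before a back vowel).
higulnid ~ hihulnit — Hadenic d corresponds to Hilur t word-finally.
Applying these to Hadenic 'zudud':
  zudud → zuzud   (d→z between vowels (before a back vowel))
  zuzud → zuzut   (d→t word-finally)
So the Hilur cognate is 'zuzut'.

zuzut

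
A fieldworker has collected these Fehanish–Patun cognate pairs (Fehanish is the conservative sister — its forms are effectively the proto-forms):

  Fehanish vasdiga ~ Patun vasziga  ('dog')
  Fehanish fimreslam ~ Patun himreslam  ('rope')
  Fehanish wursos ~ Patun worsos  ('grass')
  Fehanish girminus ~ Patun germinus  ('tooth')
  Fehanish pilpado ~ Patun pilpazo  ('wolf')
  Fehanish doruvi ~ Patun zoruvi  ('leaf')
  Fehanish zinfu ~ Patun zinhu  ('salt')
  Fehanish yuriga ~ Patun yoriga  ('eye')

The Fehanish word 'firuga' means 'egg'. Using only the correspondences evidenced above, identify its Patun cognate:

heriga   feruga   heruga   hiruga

fimreslam ~ himreslam — Fehanish f corresponds to Patun h word-initially before a front vowel.
girminus ~ germinus — Fehanish i corresponds to Patun e after a consonant, before r.
Applying these to Fehanish 'firuga':
  firuga → hiruga   (f→h word-initially before a front vowel)
  hiruga → heruga   (i→e after a consonant, before r)
So the Patun cognate is 'heruga'.

heruga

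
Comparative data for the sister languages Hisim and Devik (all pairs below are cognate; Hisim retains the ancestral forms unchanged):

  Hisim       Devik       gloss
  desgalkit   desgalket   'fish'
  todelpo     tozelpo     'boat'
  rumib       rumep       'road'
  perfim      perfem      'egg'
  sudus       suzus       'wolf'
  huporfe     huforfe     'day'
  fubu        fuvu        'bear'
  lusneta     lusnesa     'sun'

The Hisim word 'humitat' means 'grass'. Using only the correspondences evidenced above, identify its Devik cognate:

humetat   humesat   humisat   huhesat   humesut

humesat

desgalkit ~ desgalket — Hisim i corresponds to Devik e after a consonant, before a consonant other than r, m, n, p, b, f, v.
lusneta ~ lusnesa — Hisim t corresponds to Devik s between vowels (before a back vowel).
Applying these to Hisim 'humitat':
  humitat → humetat   (i→e after a consonant, before a consonant other than r, m, n, p, b, f, v)
  humetat → humesat   (t→s between vowels (before a back vowel))
So the Devik cognate is 'humesat'.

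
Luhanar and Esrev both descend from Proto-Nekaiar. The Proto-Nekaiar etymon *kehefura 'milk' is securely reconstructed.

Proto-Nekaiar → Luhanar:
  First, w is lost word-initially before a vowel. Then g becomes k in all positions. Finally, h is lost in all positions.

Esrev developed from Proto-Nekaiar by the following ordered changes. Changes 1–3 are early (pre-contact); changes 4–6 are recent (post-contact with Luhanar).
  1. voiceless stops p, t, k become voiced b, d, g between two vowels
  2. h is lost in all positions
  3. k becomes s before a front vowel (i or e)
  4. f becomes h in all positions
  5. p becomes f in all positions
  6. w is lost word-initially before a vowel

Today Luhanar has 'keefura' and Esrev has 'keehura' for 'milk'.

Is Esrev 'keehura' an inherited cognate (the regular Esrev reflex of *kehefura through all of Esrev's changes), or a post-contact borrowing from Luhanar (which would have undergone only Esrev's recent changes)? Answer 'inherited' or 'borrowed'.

If inherited, *kehefura would pass through all of Esrev's changes:
Esrev: *kehefura
  kehefura (rule 1 does not apply)
  kehefura → keefura   [h-loss]
  keefura → seefura   [palatalisation]
  seefura → seehura   [unconditioned shift]
  seehura (rule 5 does not apply)
  seehura (rule 6 does not apply)
  giving Esrev seehura.
If borrowed from Luhanar 'keefura' after the early changes, it would undergo only the recent ones:
  rule 4 (unconditioned shift): keefura → keehura
  rule 5 (unconditioned shift): no change (keehura)
  rule 6 (glide loss): no change (keehura)
  ⇒ as a loan: keehura
Esrev 'keehura' matches the loan outcome 'keehura', not the inherited 'seehura' — it skipped the early Esrev changes, so it was borrowed from Luhanar.

borrowed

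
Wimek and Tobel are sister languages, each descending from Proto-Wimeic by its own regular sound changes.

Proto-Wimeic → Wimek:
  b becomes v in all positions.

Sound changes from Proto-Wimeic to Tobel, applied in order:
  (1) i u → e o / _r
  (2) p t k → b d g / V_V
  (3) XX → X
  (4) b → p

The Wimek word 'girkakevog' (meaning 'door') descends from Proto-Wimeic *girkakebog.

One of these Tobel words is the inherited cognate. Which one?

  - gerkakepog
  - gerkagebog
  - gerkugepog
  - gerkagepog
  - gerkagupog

Tobel: *girkakebog > gerkakebog > gerkagebog > gerkagepog  (by pre-rhotic lowering, intervocalic voicing, unconditioned shift)

gerkagepog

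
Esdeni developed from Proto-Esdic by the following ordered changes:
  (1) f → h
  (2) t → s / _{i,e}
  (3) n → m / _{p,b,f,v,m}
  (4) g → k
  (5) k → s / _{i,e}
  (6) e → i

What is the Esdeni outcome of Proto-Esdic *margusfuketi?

markushusisi

Esdeni: start from *margusfuketi.
  rule 1 (unconditioned shift): margusfuketi → margushuketi
  rule 2 (palatalisation): margushuketi → margushukesi
  rule 3: no change — margushukesi
  rule 4 (unconditioned shift): margushukesi → markushukesi
  rule 5 (palatalisation): markushukesi → markushusesi
  rule 6 (vowel merger): markushusesi → markushusisi
  ⇒ Esdeni markushusisi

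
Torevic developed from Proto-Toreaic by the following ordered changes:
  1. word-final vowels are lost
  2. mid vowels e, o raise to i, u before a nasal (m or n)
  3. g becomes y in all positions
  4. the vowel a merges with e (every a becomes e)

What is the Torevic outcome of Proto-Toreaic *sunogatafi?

sunoyetef

Torevic: *sunogatafi > sunogataf > sunoyataf > sunoyetef  (by apocope, unconditioned shift, vowel merger)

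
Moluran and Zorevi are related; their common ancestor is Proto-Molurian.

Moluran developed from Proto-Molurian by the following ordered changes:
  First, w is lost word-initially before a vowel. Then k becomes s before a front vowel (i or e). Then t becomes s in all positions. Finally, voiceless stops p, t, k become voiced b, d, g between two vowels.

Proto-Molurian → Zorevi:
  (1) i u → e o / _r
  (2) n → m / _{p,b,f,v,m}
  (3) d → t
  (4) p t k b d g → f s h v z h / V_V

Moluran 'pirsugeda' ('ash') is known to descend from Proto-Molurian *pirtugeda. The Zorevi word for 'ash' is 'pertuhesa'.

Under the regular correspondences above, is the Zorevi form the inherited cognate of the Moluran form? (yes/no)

Derive the expected Zorevi reflex of *pirtugeda:
Zorevi: *pirtugeda > pertugeda > pertugeta > pertuhesa  (by pre-rhotic lowering, unconditioned shift, intervocalic lenition)
Zorevi 'pertuhesa' matches the regular reflex exactly, so the pair is cognate.

yes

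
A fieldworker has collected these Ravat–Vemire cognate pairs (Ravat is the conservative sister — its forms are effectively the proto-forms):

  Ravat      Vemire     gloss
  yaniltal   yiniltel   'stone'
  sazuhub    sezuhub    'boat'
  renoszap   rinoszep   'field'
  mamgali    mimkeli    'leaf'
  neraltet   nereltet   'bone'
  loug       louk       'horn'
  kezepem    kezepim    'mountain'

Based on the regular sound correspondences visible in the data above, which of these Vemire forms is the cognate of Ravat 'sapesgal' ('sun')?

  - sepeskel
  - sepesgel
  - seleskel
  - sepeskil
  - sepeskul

renoszap ~ rinoszep — Ravat a corresponds to Vemire e after a consonant, before a labial obstruent.
mamgali ~ mimkeli — Ravat g corresponds to Vemire k after a consonant, before a back vowel.
yaniltal ~ yiniltel, sazuhub ~ sezuhub — Ravat a corresponds to Vemire e after a consonant, before a consonant other than r, m, n, p, b, f, v.
Applying these to Ravat 'sapesgal':
  sapesgal → sepesgal   (a→e after a consonant, before a labial obstruent)
  sepesgal → sepeskal   (g→k after a consonant, before a back vowel)
  sepeskal → sepeskel   (a→e after a consonant, before a consonant other than r, m, n, p, b, f, v)
So the Vemire cognate is 'sepeskel'.

sepeskel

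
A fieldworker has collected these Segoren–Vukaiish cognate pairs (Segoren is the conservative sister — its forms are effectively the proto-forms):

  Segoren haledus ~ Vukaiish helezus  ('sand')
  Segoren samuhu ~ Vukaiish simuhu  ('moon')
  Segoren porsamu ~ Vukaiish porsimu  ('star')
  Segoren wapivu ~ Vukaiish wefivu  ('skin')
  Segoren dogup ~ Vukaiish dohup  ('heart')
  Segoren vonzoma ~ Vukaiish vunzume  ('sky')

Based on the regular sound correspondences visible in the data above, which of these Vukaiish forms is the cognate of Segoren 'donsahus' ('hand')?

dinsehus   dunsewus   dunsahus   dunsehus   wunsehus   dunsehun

vonzoma ~ vunzume — Segoren o corresponds to Vukaiish u after a consonant, before a nasal.
haledus ~ helezus — Segoren a corresponds to Vukaiish e after a consonant, before a consonant other than r, m, n, p, b, f, v.
Applying these to Segoren 'donsahus':
  donsahus → dunsahus   (o→u after a consonant, before a nasal)
  dunsahus → dunsehus   (a→e after a consonant, before a consonant other than r, m, n, p, b, f, v)
So the Vukaiish cognate is 'dunsehus'.

dunsehus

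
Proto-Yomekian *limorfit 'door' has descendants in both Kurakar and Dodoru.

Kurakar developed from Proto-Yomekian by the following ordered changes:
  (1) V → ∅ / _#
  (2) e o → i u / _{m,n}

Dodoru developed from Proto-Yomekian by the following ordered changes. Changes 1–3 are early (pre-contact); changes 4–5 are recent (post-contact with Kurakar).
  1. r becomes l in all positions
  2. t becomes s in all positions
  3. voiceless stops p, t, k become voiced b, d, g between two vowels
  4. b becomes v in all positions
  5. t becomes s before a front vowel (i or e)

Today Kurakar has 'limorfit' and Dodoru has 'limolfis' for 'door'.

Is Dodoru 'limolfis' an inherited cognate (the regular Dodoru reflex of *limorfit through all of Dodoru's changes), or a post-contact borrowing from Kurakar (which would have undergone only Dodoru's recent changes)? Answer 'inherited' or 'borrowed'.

inherited

If inherited, *limorfit would pass through all of Dodoru's changes:
Dodoru: *limorfit
  limorfit → limolfit   [unconditioned shift]
  limolfit → limolfis   [unconditioned shift]
  limolfis (rule 3 does not apply)
  limolfis (rule 4 does not apply)
  limolfis (rule 5 does not apply)
  giving Dodoru limolfis.
If borrowed from Kurakar 'limorfit' after the early changes, it would undergo only the recent ones:
  rule 4 (unconditioned shift): no change (limorfit)
  rule 5 (palatalisation): no change (limorfit)
  ⇒ as a loan: limorfit
Dodoru 'limolfis' matches the inherited outcome exactly, so it is an inherited cognate, not a loan.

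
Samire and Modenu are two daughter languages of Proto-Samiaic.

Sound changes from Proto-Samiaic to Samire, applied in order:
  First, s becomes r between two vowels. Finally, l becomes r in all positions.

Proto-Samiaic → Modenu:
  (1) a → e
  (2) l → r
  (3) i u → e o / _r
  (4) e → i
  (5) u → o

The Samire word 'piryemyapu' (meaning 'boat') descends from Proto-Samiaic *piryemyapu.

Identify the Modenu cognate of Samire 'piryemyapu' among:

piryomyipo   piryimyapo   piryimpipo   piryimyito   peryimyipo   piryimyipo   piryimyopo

piryimyipo

Modenu: start from *piryemyapu.
  rule 1 (vowel merger): piryemyapu → piryemyepu
  rule 2: no change — piryemyepu
  rule 3 (pre-rhotic lowering): piryemyepu → peryemyepu
  rule 4 (vowel merger): peryemyepu → piryimyipu
  rule 5 (vowel merger): piryimyipu → piryimyipo
  ⇒ Modenu piryimyipo
Only 'piryimyipo' matches the regular Modenu development of *piryemyapu.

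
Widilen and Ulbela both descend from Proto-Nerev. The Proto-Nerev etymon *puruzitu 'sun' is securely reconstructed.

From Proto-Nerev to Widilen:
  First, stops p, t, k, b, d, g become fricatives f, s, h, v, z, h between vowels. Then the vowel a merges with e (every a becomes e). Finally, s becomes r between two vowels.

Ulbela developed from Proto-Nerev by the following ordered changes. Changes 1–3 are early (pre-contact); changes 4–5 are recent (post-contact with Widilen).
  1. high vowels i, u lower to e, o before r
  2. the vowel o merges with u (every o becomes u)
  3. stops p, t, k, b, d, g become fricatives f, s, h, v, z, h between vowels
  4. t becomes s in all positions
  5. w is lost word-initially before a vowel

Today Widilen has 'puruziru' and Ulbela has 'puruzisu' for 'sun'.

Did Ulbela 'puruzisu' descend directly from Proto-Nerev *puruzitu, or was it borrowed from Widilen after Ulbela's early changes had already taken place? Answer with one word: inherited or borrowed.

inherited

If inherited, *puruzitu would pass through all of Ulbela's changes:
Ulbela: start from *puruzitu.
  rule 1 (pre-rhotic lowering): puruzitu → poruzitu
  rule 2 (vowel merger): poruzitu → puruzitu
  rule 3 (intervocalic lenition): puruzitu → puruzisu
  rule 4: no change — puruzisu
  rule 5: no change — puruzisu
  ⇒ Ulbela puruzisu
If borrowed from Widilen 'puruziru' after the early changes, it would undergo only the recent ones:
  rule 4 (unconditioned shift): no change (puruziru)
  rule 5 (glide loss): no change (puruziru)
  ⇒ as a loan: puruziru
Ulbela 'puruzisu' matches the inherited outcome exactly, so it is an inherited cognate, not a loan.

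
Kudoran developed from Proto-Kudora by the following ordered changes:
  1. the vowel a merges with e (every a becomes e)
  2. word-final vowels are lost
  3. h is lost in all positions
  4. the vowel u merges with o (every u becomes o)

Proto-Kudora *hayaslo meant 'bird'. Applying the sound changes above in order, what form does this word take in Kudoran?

Kudoran: *hayaslo > heyeslo > heyesl > eyesl  (by vowel merger, apocope, h-loss)

eyesl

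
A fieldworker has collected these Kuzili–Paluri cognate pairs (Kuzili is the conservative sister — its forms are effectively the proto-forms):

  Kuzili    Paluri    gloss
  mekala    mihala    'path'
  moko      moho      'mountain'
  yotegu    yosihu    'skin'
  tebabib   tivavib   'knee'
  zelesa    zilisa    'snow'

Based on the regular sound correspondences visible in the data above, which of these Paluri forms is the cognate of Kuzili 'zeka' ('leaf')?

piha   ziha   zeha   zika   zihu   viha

ziha

mekala ~ mihala, yotegu ~ yosihu — Kuzili e corresponds to Paluri i after a consonant, before a consonant other than r, m, n, p, b, f, v.
mekala ~ mihala — Kuzili k corresponds to Paluri h between vowels (before a back vowel).
Applying these to Kuzili 'zeka':
  zeka → zika   (e→i after a consonant, before a consonant other than r, m, n, p, b, f, v)
  zika → ziha   (k→h between vowels (before a back vowel))
So the Paluri cognate is 'ziha'.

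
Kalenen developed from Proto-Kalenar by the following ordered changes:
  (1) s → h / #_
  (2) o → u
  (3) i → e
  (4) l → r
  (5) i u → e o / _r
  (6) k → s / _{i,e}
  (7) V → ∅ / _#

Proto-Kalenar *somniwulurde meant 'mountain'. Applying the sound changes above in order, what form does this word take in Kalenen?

Kalenen: *somniwulurde > homniwulurde > humniwulurde > humnewulurde > humnewururde > humnewororde > humneworord  (by debuccalisation, vowel merger, vowel merger, unconditioned shift, pre-rhotic lowering, apocope)

humneworord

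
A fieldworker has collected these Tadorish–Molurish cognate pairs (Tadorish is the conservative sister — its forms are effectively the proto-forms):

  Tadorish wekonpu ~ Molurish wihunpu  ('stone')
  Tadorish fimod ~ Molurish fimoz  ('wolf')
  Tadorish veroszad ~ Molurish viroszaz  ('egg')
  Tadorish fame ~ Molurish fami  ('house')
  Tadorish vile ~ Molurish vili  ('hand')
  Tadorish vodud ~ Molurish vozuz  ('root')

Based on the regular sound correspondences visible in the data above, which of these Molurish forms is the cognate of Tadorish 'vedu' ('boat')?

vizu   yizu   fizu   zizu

vizu

wekonpu ~ wihunpu — Tadorish e corresponds to Molurish i after a consonant, before a consonant other than r, m, n, p, b, f, v.
vodud ~ vozuz — Tadorish d corresponds to Molurish z between vowels (before a back vowel).
Applying these to Tadorish 'vedu':
  vedu → vidu   (e→i after a consonant, before a consonant other than r, m, n, p, b, f, v)
  vidu → vizu   (d→z between vowels (before a back vowel))
So the Molurish cognate is 'vizu'.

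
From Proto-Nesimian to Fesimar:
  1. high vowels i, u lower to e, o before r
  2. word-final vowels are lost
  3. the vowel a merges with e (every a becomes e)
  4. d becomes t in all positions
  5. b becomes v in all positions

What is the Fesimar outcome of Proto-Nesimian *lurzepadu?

lorzepet

Fesimar: *lurzepadu
  lurzepadu → lorzepadu   [pre-rhotic lowering]
  lorzepadu → lorzepad   [apocope]
  lorzepad → lorzeped   [vowel merger]
  lorzeped → lorzepet   [unconditioned shift]
  lorzepet (rule 5 does not apply)
  giving Fesimar lorzepet.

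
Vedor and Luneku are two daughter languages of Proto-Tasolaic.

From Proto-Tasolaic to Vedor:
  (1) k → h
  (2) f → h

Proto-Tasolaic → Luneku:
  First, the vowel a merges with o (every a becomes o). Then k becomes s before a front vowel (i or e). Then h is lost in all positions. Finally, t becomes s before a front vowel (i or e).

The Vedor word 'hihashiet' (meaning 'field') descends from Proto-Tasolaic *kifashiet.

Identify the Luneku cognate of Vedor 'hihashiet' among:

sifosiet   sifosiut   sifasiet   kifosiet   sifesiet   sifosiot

Luneku: start from *kifashiet.
  rule 1 (vowel merger): kifashiet → kifoshiet
  rule 2 (palatalisation): kifoshiet → sifoshiet
  rule 3 (h-loss): sifoshiet → sifosiet
  rule 4: no change — sifosiet
  ⇒ Luneku sifosiet
The other candidates each miss or misapply at least one Luneku change.

sifosiet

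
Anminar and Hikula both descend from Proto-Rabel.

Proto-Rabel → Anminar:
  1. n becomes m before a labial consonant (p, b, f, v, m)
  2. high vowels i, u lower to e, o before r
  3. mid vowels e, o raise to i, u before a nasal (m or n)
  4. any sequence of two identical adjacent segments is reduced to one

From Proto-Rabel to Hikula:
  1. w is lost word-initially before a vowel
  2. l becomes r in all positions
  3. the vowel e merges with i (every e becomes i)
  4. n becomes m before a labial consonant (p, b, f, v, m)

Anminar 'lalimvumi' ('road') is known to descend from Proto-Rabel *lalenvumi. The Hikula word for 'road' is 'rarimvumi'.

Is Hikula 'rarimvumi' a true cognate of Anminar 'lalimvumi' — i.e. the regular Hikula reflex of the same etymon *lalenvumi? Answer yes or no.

yes

Derive the expected Hikula reflex of *lalenvumi:
Hikula: *lalenvumi > rarenvumi > rarinvumi > rarimvumi  (by unconditioned shift, vowel merger, nasal place assimilation)
Hikula 'rarimvumi' matches the regular reflex exactly, so the pair is cognate.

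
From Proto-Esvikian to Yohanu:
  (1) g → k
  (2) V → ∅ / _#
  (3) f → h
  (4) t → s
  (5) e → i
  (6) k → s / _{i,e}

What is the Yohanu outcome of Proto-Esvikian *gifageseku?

sihasisik

Yohanu: *gifageseku > kifakeseku > kifakesek > kihakesek > kihakisik > sihasisik  (by unconditioned shift, apocope, unconditioned shift, vowel merger, palatalisation)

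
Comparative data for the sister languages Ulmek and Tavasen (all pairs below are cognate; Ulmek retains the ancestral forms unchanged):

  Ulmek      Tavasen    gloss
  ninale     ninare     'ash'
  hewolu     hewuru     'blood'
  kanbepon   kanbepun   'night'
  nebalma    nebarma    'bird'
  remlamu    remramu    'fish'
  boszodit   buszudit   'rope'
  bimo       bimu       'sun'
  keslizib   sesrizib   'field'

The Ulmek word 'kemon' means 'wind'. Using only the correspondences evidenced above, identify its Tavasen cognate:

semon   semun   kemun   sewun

semun

keslizib ~ sesrizib — Ulmek k corresponds to Tavasen s word-initially before a front vowel.
kanbepon ~ kanbepun — Ulmek o corresponds to Tavasen u after a consonant, before a nasal.
Applying these to Ulmek 'kemon':
  kemon → semon   (k→s word-initially before a front vowel)
  semon → semun   (o→u after a consonant, before a nasal)
So the Tavasen cognate is 'semun'.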